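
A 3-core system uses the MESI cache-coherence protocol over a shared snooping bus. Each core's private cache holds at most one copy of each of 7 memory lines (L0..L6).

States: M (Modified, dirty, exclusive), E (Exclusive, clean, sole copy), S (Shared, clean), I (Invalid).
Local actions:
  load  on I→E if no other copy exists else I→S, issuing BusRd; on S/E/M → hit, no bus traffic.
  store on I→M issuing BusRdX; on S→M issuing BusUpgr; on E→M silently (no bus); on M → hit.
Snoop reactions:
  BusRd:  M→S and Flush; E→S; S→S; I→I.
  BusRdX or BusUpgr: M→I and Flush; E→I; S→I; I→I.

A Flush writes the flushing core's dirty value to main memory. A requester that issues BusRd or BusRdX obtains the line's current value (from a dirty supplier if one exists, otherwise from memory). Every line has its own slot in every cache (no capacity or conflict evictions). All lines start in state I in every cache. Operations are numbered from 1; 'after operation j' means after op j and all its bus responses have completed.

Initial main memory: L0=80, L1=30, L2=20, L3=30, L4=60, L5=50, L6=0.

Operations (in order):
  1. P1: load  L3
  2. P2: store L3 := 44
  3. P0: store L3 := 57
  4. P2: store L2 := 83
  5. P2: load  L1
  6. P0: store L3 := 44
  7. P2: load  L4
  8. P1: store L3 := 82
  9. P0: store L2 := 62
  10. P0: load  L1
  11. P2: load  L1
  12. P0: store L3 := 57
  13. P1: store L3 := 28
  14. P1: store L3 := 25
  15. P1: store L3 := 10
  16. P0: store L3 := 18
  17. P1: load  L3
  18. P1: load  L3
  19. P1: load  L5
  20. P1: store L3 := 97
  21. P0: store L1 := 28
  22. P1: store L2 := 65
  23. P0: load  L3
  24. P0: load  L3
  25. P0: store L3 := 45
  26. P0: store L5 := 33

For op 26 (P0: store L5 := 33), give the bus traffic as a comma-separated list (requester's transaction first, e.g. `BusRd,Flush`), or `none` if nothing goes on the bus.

bus = BusRdX

  op1 P1: load  L3 → I/E/I on L3; bus BusRd; mem=30
  op2 P2: store L3 := 44 → I/I/M on L3; bus BusRdX; mem=30
  op3 P0: store L3 := 57 → M/I/I on L3; bus BusRdX Flush; mem=44
  op4 P2: store L2 := 83 → I/I/M on L2; bus BusRdX; mem=20
  op5 P2: load  L1 → I/I/E on L1; bus BusRd; mem=30
  op6 P0: store L3 := 44 → M/I/I on L3; bus (none); mem=44
  op7 P2: load  L4 → I/I/E on L4; bus BusRd; mem=60
  op8 P1: store L3 := 82 → I/M/I on L3; bus BusRdX Flush; mem=44
  op9 P0: store L2 := 62 → M/I/I on L2; bus BusRdX Flush; mem=83
  op10 P0: load  L1 → S/I/S on L1; bus BusRd; mem=30
  op11 P2: load  L1 → S/I/S on L1; bus (none); mem=30
  op12 P0: store L3 := 57 → M/I/I on L3; bus BusRdX Flush; mem=82
  op13 P1: store L3 := 28 → I/M/I on L3; bus BusRdX Flush; mem=57
  op14 P1: store L3 := 25 → I/M/I on L3; bus (none); mem=57
  op15 P1: store L3 := 10 → I/M/I on L3; bus (none); mem=57
  op16 P0: store L3 := 18 → M/I/I on L3; bus BusRdX Flush; mem=10
  op17 P1: load  L3 → S/S/I on L3; bus BusRd Flush; mem=18
  op18 P1: load  L3 → S/S/I on L3; bus (none); mem=18
  op19 P1: load  L5 → I/E/I on L5; bus BusRd; mem=50
  op20 P1: store L3 := 97 → I/M/I on L3; bus BusUpgr; mem=18
  op21 P0: store L1 := 28 → M/I/I on L1; bus BusUpgr; mem=30
  op22 P1: store L2 := 65 → I/M/I on L2; bus BusRdX Flush; mem=62
  op23 P0: load  L3 → S/S/I on L3; bus BusRd Flush; mem=97
  op24 P0: load  L3 → S/S/I on L3; bus (none); mem=97
  op25 P0: store L3 := 45 → M/I/I on L3; bus BusUpgr; mem=97
  op26 P0: store L5 := 33 → M/I/I on L5; bus BusRdX; mem=50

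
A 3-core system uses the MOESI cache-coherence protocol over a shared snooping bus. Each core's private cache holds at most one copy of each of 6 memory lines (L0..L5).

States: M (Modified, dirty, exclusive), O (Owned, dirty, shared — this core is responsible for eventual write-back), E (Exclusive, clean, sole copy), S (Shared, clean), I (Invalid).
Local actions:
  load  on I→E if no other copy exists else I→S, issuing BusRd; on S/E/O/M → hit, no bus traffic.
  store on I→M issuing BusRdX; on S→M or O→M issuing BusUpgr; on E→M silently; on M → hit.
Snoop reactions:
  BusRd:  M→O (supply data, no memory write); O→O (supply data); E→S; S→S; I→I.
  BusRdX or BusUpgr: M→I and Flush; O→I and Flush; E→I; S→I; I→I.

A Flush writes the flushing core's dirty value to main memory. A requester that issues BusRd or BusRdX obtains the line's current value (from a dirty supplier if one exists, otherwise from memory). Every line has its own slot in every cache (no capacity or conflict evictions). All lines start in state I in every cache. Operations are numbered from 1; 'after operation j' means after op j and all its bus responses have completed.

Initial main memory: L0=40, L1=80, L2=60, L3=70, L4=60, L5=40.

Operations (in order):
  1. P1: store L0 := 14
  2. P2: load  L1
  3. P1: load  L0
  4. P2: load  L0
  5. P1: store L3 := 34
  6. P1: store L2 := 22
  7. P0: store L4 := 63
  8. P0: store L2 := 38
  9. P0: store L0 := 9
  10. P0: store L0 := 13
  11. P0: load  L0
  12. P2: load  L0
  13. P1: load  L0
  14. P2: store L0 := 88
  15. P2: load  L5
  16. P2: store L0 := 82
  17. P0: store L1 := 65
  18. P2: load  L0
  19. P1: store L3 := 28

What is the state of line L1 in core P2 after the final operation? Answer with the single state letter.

[1] P1: store L0 := 14 | P0:I, P1:M(14), P2:I | bus: BusRdX
[2] P2: load  L1 | P0:I, P1:I, P2:E(80) | bus: BusRd
[3] P1: load  L0 | P0:I, P1:M(14), P2:I | bus: none
[4] P2: load  L0 | P0:I, P1:O(14), P2:S(14) | bus: BusRd
[5] P1: store L3 := 34 | P0:I, P1:M(34), P2:I | bus: BusRdX
[6] P1: store L2 := 22 | P0:I, P1:M(22), P2:I | bus: BusRdX
[7] P0: store L4 := 63 | P0:M(63), P1:I, P2:I | bus: BusRdX
[8] P0: store L2 := 38 | P0:M(38), P1:I, P2:I | bus: BusRdX,Flush
[9] P0: store L0 := 9 | P0:M(9), P1:I, P2:I | bus: BusRdX,Flush
[10] P0: store L0 := 13 | P0:M(13), P1:I, P2:I | bus: none
[11] P0: load  L0 | P0:M(13), P1:I, P2:I | bus: none
[12] P2: load  L0 | P0:O(13), P1:I, P2:S(13) | bus: BusRd
[13] P1: load  L0 | P0:O(13), P1:S(13), P2:S(13) | bus: BusRd
[14] P2: store L0 := 88 | P0:I, P1:I, P2:M(88) | bus: BusUpgr,Flush
[15] P2: load  L5 | P0:I, P1:I, P2:E(40) | bus: BusRd
[16] P2: store L0 := 82 | P0:I, P1:I, P2:M(82) | bus: none
[17] P0: store L1 := 65 | P0:M(65), P1:I, P2:I | bus: BusRdX
[18] P2: load  L0 | P0:I, P1:I, P2:M(82) | bus: none
[19] P1: store L3 := 28 | P0:I, P1:M(28), P2:I | bus: none

state = I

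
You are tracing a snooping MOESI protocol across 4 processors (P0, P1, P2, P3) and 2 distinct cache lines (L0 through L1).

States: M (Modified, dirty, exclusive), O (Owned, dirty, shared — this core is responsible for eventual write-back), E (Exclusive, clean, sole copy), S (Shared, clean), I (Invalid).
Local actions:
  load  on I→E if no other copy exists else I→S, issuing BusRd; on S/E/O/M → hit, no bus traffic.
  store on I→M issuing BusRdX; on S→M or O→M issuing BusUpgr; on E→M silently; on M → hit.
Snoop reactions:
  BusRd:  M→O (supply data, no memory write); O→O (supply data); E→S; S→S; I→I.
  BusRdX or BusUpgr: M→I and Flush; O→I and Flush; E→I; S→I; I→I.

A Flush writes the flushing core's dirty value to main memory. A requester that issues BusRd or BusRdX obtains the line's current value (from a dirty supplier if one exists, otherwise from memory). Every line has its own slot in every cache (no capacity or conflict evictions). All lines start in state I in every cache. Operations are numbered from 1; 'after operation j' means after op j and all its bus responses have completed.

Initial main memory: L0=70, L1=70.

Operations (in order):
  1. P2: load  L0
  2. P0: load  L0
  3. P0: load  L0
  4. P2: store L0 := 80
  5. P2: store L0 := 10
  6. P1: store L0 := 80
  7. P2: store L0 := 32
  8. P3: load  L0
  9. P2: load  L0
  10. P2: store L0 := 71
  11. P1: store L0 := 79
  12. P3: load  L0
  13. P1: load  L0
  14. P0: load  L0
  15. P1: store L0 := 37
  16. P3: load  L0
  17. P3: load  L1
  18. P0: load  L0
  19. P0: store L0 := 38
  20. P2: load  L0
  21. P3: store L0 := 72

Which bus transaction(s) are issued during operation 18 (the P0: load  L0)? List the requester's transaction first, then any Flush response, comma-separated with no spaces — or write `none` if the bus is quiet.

bus = BusRd

step 1: P2: load  L0  ⟶  IIEI  (L0)  txn=BusRd  M[L0]=70
step 2: P0: load  L0  ⟶  SISI  (L0)  txn=BusRd  M[L0]=70
step 3: P0: load  L0  ⟶  SISI  (L0)  txn=∅  M[L0]=70
step 4: P2: store L0 := 80  ⟶  IIMI  (L0)  txn=BusUpgr  M[L0]=70
step 5: P2: store L0 := 10  ⟶  IIMI  (L0)  txn=∅  M[L0]=70
step 6: P1: store L0 := 80  ⟶  IMII  (L0)  txn=BusRdX+Flush  M[L0]=10
step 7: P2: store L0 := 32  ⟶  IIMI  (L0)  txn=BusRdX+Flush  M[L0]=80
step 8: P3: load  L0  ⟶  IIOS  (L0)  txn=BusRd  M[L0]=80
step 9: P2: load  L0  ⟶  IIOS  (L0)  txn=∅  M[L0]=80
step 10: P2: store L0 := 71  ⟶  IIMI  (L0)  txn=BusUpgr  M[L0]=80
step 11: P1: store L0 := 79  ⟶  IMII  (L0)  txn=BusRdX+Flush  M[L0]=71
step 12: P3: load  L0  ⟶  IOIS  (L0)  txn=BusRd  M[L0]=71
step 13: P1: load  L0  ⟶  IOIS  (L0)  txn=∅  M[L0]=71
step 14: P0: load  L0  ⟶  SOIS  (L0)  txn=BusRd  M[L0]=71
step 15: P1: store L0 := 37  ⟶  IMII  (L0)  txn=BusUpgr  M[L0]=71
step 16: P3: load  L0  ⟶  IOIS  (L0)  txn=BusRd  M[L0]=71
step 17: P3: load  L1  ⟶  IIIE  (L1)  txn=BusRd  M[L1]=70
step 18: P0: load  L0  ⟶  SOIS  (L0)  txn=BusRd  M[L0]=71
step 19: P0: store L0 := 38  ⟶  MIII  (L0)  txn=BusUpgr+Flush  M[L0]=37
step 20: P2: load  L0  ⟶  OISI  (L0)  txn=BusRd  M[L0]=37
step 21: P3: store L0 := 72  ⟶  IIIM  (L0)  txn=BusRdX+Flush  M[L0]=38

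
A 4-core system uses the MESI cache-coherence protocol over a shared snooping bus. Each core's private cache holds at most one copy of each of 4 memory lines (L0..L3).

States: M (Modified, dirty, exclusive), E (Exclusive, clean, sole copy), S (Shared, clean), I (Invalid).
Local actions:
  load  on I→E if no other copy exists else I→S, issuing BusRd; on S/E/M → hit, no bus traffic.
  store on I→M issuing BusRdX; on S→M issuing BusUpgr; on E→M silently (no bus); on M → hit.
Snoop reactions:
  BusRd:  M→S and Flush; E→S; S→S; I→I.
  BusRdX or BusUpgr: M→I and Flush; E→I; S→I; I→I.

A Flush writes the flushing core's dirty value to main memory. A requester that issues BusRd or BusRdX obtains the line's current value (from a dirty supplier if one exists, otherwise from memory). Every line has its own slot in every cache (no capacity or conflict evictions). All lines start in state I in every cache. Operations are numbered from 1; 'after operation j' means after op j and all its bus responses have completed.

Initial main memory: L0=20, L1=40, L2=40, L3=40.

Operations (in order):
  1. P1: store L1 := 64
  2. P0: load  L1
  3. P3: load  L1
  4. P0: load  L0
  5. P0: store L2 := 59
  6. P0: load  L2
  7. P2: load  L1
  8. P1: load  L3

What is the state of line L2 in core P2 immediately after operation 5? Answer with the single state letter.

1. P1: store L1 := 64  bus=[BusRdX]  L1: P0=I P1=M P2=I P3=I  mem[L1]=40
2. P0: load  L1  bus=[BusRd,Flush]  L1: P0=S P1=S P2=I P3=I  mem[L1]=64
3. P3: load  L1  bus=[BusRd]  L1: P0=S P1=S P2=I P3=S  mem[L1]=64
4. P0: load  L0  bus=[BusRd]  L0: P0=E P1=I P2=I P3=I  mem[L0]=20
5. P0: store L2 := 59  bus=[BusRdX]  L2: P0=M P1=I P2=I P3=I  mem[L2]=40
6. P0: load  L2  bus=[-]  L2: P0=M P1=I P2=I P3=I  mem[L2]=40
7. P2: load  L1  bus=[BusRd]  L1: P0=S P1=S P2=S P3=S  mem[L1]=64
8. P1: load  L3  bus=[BusRd]  L3: P0=I P1=E P2=I P3=I  mem[L3]=40

state = I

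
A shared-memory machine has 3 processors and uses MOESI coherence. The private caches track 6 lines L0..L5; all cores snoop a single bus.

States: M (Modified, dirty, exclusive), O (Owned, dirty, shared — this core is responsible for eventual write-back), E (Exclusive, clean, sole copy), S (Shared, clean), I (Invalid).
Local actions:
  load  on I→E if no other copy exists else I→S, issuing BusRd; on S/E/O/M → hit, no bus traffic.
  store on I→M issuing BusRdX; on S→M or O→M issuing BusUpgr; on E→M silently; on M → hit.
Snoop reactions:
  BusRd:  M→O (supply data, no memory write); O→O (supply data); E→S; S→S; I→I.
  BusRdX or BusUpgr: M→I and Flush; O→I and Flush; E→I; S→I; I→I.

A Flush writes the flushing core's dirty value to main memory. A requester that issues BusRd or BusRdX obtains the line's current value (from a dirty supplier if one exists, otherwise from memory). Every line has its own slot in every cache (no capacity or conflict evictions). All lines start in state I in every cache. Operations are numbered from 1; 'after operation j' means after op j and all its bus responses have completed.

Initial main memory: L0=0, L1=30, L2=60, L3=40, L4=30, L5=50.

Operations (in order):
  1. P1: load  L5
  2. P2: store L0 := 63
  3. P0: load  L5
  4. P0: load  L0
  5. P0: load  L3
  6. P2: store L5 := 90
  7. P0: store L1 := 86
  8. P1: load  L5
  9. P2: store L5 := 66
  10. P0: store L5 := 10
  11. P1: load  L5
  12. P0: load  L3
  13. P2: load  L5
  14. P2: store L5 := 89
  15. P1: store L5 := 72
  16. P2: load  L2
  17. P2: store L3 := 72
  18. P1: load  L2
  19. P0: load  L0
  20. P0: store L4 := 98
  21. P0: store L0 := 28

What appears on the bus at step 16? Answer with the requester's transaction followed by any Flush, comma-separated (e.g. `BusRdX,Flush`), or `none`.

step 1: P1: load  L5  ⟶  IEI  (L5)  txn=BusRd  M[L5]=50
step 2: P2: store L0 := 63  ⟶  IIM  (L0)  txn=BusRdX  M[L0]=0
step 3: P0: load  L5  ⟶  SSI  (L5)  txn=BusRd  M[L5]=50
step 4: P0: load  L0  ⟶  SIO  (L0)  txn=BusRd  M[L0]=0
step 5: P0: load  L3  ⟶  EII  (L3)  txn=BusRd  M[L3]=40
step 6: P2: store L5 := 90  ⟶  IIM  (L5)  txn=BusRdX  M[L5]=50
step 7: P0: store L1 := 86  ⟶  MII  (L1)  txn=BusRdX  M[L1]=30
step 8: P1: load  L5  ⟶  ISO  (L5)  txn=BusRd  M[L5]=50
step 9: P2: store L5 := 66  ⟶  IIM  (L5)  txn=BusUpgr  M[L5]=50
step 10: P0: store L5 := 10  ⟶  MII  (L5)  txn=BusRdX+Flush  M[L5]=66
step 11: P1: load  L5  ⟶  OSI  (L5)  txn=BusRd  M[L5]=66
step 12: P0: load  L3  ⟶  EII  (L3)  txn=∅  M[L3]=40
step 13: P2: load  L5  ⟶  OSS  (L5)  txn=BusRd  M[L5]=66
step 14: P2: store L5 := 89  ⟶  IIM  (L5)  txn=BusUpgr+Flush  M[L5]=10
step 15: P1: store L5 := 72  ⟶  IMI  (L5)  txn=BusRdX+Flush  M[L5]=89
step 16: P2: load  L2  ⟶  IIE  (L2)  txn=BusRd  M[L2]=60
step 17: P2: store L3 := 72  ⟶  IIM  (L3)  txn=BusRdX  M[L3]=40
step 18: P1: load  L2  ⟶  ISS  (L2)  txn=BusRd  M[L2]=60
step 19: P0: load  L0  ⟶  SIO  (L0)  txn=∅  M[L0]=0
step 20: P0: store L4 := 98  ⟶  MII  (L4)  txn=BusRdX  M[L4]=30
step 21: P0: store L0 := 28  ⟶  MII  (L0)  txn=BusUpgr+Flush  M[L0]=63

bus = BusRd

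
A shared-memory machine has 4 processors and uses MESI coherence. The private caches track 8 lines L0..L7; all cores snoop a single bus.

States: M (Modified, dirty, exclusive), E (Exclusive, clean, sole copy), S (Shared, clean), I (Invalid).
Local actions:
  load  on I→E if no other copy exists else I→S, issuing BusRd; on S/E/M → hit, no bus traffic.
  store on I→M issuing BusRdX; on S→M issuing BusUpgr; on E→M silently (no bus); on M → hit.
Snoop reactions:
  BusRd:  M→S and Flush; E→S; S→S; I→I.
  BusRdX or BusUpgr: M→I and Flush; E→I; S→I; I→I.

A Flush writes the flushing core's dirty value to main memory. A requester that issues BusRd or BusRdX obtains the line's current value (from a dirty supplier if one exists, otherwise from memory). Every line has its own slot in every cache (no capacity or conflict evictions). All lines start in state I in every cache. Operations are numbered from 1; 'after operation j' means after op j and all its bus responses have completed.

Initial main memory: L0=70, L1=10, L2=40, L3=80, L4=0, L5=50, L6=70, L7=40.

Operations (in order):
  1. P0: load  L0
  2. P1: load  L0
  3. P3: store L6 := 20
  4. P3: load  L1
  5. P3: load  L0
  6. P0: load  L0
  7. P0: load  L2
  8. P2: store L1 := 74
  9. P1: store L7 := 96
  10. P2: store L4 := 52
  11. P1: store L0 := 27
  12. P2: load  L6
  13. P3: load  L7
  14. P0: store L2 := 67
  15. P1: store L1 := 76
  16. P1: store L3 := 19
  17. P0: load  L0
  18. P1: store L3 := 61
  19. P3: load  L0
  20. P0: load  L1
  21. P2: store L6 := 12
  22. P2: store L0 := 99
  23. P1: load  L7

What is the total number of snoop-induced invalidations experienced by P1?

invalidations = 1

1. P0: load  L0  bus=[BusRd]  L0: P0=E P1=I P2=I P3=I  mem[L0]=70
2. P1: load  L0  bus=[BusRd]  L0: P0=S P1=S P2=I P3=I  mem[L0]=70
3. P3: store L6 := 20  bus=[BusRdX]  L6: P0=I P1=I P2=I P3=M  mem[L6]=70
4. P3: load  L1  bus=[BusRd]  L1: P0=I P1=I P2=I P3=E  mem[L1]=10
5. P3: load  L0  bus=[BusRd]  L0: P0=S P1=S P2=I P3=S  mem[L0]=70
6. P0: load  L0  bus=[-]  L0: P0=S P1=S P2=I P3=S  mem[L0]=70
7. P0: load  L2  bus=[BusRd]  L2: P0=E P1=I P2=I P3=I  mem[L2]=40
8. P2: store L1 := 74  bus=[BusRdX]  L1: P0=I P1=I P2=M P3=I  mem[L1]=10
9. P1: store L7 := 96  bus=[BusRdX]  L7: P0=I P1=M P2=I P3=I  mem[L7]=40
10. P2: store L4 := 52  bus=[BusRdX]  L4: P0=I P1=I P2=M P3=I  mem[L4]=0
11. P1: store L0 := 27  bus=[BusUpgr]  L0: P0=I P1=M P2=I P3=I  mem[L0]=70
12. P2: load  L6  bus=[BusRd,Flush]  L6: P0=I P1=I P2=S P3=S  mem[L6]=20
13. P3: load  L7  bus=[BusRd,Flush]  L7: P0=I P1=S P2=I P3=S  mem[L7]=96
14. P0: store L2 := 67  bus=[-]  L2: P0=M P1=I P2=I P3=I  mem[L2]=40
15. P1: store L1 := 76  bus=[BusRdX,Flush]  L1: P0=I P1=M P2=I P3=I  mem[L1]=74
16. P1: store L3 := 19  bus=[BusRdX]  L3: P0=I P1=M P2=I P3=I  mem[L3]=80
17. P0: load  L0  bus=[BusRd,Flush]  L0: P0=S P1=S P2=I P3=I  mem[L0]=27
18. P1: store L3 := 61  bus=[-]  L3: P0=I P1=M P2=I P3=I  mem[L3]=80
19. P3: load  L0  bus=[BusRd]  L0: P0=S P1=S P2=I P3=S  mem[L0]=27
20. P0: load  L1  bus=[BusRd,Flush]  L1: P0=S P1=S P2=I P3=I  mem[L1]=76
21. P2: store L6 := 12  bus=[BusUpgr]  L6: P0=I P1=I P2=M P3=I  mem[L6]=20
22. P2: store L0 := 99  bus=[BusRdX]  L0: P0=I P1=I P2=M P3=I  mem[L0]=27
23. P1: load  L7  bus=[-]  L7: P0=I P1=S P2=I P3=S  mem[L7]=96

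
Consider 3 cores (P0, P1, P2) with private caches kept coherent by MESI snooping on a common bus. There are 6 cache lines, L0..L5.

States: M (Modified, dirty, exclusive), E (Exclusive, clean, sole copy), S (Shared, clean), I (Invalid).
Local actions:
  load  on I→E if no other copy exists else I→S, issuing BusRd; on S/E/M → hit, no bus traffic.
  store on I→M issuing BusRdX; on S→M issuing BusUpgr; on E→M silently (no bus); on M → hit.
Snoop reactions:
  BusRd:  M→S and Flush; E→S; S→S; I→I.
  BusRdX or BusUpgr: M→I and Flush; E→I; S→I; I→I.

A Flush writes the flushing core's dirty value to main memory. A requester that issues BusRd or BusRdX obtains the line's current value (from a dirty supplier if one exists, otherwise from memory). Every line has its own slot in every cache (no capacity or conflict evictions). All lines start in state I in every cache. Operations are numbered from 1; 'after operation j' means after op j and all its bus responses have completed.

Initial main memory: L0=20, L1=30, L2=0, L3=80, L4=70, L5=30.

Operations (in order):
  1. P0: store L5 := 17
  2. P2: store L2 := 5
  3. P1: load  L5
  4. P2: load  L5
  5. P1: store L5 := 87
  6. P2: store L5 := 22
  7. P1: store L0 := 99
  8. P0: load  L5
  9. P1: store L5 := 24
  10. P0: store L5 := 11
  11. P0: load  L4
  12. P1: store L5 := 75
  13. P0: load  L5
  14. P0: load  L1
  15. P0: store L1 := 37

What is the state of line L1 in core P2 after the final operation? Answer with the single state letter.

1. P0: store L5 := 17  bus=[BusRdX]  L5: P0=M P1=I P2=I  mem[L5]=30
2. P2: store L2 := 5  bus=[BusRdX]  L2: P0=I P1=I P2=M  mem[L2]=0
3. P1: load  L5  bus=[BusRd,Flush]  L5: P0=S P1=S P2=I  mem[L5]=17
4. P2: load  L5  bus=[BusRd]  L5: P0=S P1=S P2=S  mem[L5]=17
5. P1: store L5 := 87  bus=[BusUpgr]  L5: P0=I P1=M P2=I  mem[L5]=17
6. P2: store L5 := 22  bus=[BusRdX,Flush]  L5: P0=I P1=I P2=M  mem[L5]=87
7. P1: store L0 := 99  bus=[BusRdX]  L0: P0=I P1=M P2=I  mem[L0]=20
8. P0: load  L5  bus=[BusRd,Flush]  L5: P0=S P1=I P2=S  mem[L5]=22
9. P1: store L5 := 24  bus=[BusRdX]  L5: P0=I P1=M P2=I  mem[L5]=22
10. P0: store L5 := 11  bus=[BusRdX,Flush]  L5: P0=M P1=I P2=I  mem[L5]=24
11. P0: load  L4  bus=[BusRd]  L4: P0=E P1=I P2=I  mem[L4]=70
12. P1: store L5 := 75  bus=[BusRdX,Flush]  L5: P0=I P1=M P2=I  mem[L5]=11
13. P0: load  L5  bus=[BusRd,Flush]  L5: P0=S P1=S P2=I  mem[L5]=75
14. P0: load  L1  bus=[BusRd]  L1: P0=E P1=I P2=I  mem[L1]=30
15. P0: store L1 := 37  bus=[-]  L1: P0=M P1=I P2=I  mem[L1]=30

state = I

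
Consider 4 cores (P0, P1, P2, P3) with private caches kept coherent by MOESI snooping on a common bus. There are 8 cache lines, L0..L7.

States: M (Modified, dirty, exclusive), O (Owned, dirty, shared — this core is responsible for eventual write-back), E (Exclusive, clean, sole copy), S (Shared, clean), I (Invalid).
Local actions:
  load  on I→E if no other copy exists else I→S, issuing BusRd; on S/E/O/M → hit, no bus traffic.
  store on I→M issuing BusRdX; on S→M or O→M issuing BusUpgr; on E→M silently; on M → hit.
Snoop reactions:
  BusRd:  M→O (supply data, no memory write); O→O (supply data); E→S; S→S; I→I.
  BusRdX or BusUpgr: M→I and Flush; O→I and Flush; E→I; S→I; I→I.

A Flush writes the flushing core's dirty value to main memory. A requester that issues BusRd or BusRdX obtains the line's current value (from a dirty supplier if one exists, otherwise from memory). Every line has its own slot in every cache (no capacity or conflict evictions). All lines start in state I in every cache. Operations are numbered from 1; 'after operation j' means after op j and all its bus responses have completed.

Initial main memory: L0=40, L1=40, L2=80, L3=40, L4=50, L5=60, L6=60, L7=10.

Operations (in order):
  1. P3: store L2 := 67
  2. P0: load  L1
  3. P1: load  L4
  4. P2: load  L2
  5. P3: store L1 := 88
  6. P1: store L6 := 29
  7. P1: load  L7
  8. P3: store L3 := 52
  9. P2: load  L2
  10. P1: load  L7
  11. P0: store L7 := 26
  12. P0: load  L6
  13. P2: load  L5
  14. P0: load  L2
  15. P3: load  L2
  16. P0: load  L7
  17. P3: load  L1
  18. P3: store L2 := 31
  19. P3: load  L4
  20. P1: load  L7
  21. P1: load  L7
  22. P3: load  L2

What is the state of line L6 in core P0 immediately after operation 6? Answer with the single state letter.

1. P3: store L2 := 67  bus=[BusRdX]  L2: P0=I P1=I P2=I P3=M  mem[L2]=80
2. P0: load  L1  bus=[BusRd]  L1: P0=E P1=I P2=I P3=I  mem[L1]=40
3. P1: load  L4  bus=[BusRd]  L4: P0=I P1=E P2=I P3=I  mem[L4]=50
4. P2: load  L2  bus=[BusRd]  L2: P0=I P1=I P2=S P3=O  mem[L2]=80
5. P3: store L1 := 88  bus=[BusRdX]  L1: P0=I P1=I P2=I P3=M  mem[L1]=40
6. P1: store L6 := 29  bus=[BusRdX]  L6: P0=I P1=M P2=I P3=I  mem[L6]=60
7. P1: load  L7  bus=[BusRd]  L7: P0=I P1=E P2=I P3=I  mem[L7]=10
8. P3: store L3 := 52  bus=[BusRdX]  L3: P0=I P1=I P2=I P3=M  mem[L3]=40
9. P2: load  L2  bus=[-]  L2: P0=I P1=I P2=S P3=O  mem[L2]=80
10. P1: load  L7  bus=[-]  L7: P0=I P1=E P2=I P3=I  mem[L7]=10
11. P0: store L7 := 26  bus=[BusRdX]  L7: P0=M P1=I P2=I P3=I  mem[L7]=10
12. P0: load  L6  bus=[BusRd]  L6: P0=S P1=O P2=I P3=I  mem[L6]=60
13. P2: load  L5  bus=[BusRd]  L5: P0=I P1=I P2=E P3=I  mem[L5]=60
14. P0: load  L2  bus=[BusRd]  L2: P0=S P1=I P2=S P3=O  mem[L2]=80
15. P3: load  L2  bus=[-]  L2: P0=S P1=I P2=S P3=O  mem[L2]=80
16. P0: load  L7  bus=[-]  L7: P0=M P1=I P2=I P3=I  mem[L7]=10
17. P3: load  L1  bus=[-]  L1: P0=I P1=I P2=I P3=M  mem[L1]=40
18. P3: store L2 := 31  bus=[BusUpgr]  L2: P0=I P1=I P2=I P3=M  mem[L2]=80
19. P3: load  L4  bus=[BusRd]  L4: P0=I P1=S P2=I P3=S  mem[L4]=50
20. P1: load  L7  bus=[BusRd]  L7: P0=O P1=S P2=I P3=I  mem[L7]=10
21. P1: load  L7  bus=[-]  L7: P0=O P1=S P2=I P3=I  mem[L7]=10
22. P3: load  L2  bus=[-]  L2: P0=I P1=I P2=I P3=M  mem[L2]=80

state = I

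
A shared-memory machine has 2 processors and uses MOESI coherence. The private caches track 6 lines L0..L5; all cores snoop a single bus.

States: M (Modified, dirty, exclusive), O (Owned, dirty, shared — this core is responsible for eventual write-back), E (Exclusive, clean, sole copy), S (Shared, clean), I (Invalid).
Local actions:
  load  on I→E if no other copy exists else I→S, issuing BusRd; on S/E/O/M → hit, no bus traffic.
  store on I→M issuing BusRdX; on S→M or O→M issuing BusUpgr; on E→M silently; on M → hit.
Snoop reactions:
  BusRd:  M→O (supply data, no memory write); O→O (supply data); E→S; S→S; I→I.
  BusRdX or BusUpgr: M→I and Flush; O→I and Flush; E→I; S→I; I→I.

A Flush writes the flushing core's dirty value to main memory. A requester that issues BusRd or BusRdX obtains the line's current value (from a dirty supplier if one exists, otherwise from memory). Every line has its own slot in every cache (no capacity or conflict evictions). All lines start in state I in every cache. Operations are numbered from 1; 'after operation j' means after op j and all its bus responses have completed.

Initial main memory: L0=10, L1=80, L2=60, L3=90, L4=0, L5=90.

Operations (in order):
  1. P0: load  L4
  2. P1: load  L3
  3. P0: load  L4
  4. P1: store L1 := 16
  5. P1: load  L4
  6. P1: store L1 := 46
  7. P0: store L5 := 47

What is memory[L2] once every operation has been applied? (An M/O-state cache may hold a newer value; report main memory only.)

[1] P0: load  L4 | P0:E(0), P1:I | bus: BusRd
[2] P1: load  L3 | P0:I, P1:E(90) | bus: BusRd
[3] P0: load  L4 | P0:E(0), P1:I | bus: none
[4] P1: store L1 := 16 | P0:I, P1:M(16) | bus: BusRdX
[5] P1: load  L4 | P0:S(0), P1:S(0) | bus: BusRd
[6] P1: store L1 := 46 | P0:I, P1:M(46) | bus: none
[7] P0: store L5 := 47 | P0:M(47), P1:I | bus: BusRdX

memory[L2] = 60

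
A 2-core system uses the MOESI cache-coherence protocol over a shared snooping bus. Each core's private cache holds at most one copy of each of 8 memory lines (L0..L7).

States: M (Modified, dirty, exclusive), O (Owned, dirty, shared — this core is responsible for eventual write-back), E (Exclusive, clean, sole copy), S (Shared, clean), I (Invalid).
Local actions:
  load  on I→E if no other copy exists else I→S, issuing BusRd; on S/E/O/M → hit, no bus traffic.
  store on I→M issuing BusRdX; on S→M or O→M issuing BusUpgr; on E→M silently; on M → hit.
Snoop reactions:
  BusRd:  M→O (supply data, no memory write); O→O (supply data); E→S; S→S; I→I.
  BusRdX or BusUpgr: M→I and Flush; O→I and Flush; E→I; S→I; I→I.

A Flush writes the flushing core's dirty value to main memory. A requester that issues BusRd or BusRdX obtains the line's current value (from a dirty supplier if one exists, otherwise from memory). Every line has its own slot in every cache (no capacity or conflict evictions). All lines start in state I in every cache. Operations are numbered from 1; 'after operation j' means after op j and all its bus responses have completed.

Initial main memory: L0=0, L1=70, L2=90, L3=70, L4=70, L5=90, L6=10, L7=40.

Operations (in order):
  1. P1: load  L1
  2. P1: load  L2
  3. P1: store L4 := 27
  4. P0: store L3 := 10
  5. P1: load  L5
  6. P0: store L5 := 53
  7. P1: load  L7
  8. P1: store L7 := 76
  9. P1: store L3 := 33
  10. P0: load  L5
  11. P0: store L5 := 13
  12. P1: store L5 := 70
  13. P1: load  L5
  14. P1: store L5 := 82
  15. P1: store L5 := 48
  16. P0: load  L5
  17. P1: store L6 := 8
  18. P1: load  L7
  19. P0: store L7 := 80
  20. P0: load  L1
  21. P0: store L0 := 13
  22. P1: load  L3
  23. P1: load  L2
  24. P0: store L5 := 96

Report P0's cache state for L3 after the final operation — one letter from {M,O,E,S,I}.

state = I

[1] P1: load  L1 | P0:I, P1:E(70) | bus: BusRd
[2] P1: load  L2 | P0:I, P1:E(90) | bus: BusRd
[3] P1: store L4 := 27 | P0:I, P1:M(27) | bus: BusRdX
[4] P0: store L3 := 10 | P0:M(10), P1:I | bus: BusRdX
[5] P1: load  L5 | P0:I, P1:E(90) | bus: BusRd
[6] P0: store L5 := 53 | P0:M(53), P1:I | bus: BusRdX
[7] P1: load  L7 | P0:I, P1:E(40) | bus: BusRd
[8] P1: store L7 := 76 | P0:I, P1:M(76) | bus: none
[9] P1: store L3 := 33 | P0:I, P1:M(33) | bus: BusRdX,Flush
[10] P0: load  L5 | P0:M(53), P1:I | bus: none
[11] P0: store L5 := 13 | P0:M(13), P1:I | bus: none
[12] P1: store L5 := 70 | P0:I, P1:M(70) | bus: BusRdX,Flush
[13] P1: load  L5 | P0:I, P1:M(70) | bus: none
[14] P1: store L5 := 82 | P0:I, P1:M(82) | bus: none
[15] P1: store L5 := 48 | P0:I, P1:M(48) | bus: none
[16] P0: load  L5 | P0:S(48), P1:O(48) | bus: BusRd
[17] P1: store L6 := 8 | P0:I, P1:M(8) | bus: BusRdX
[18] P1: load  L7 | P0:I, P1:M(76) | bus: none
[19] P0: store L7 := 80 | P0:M(80), P1:I | bus: BusRdX,Flush
[20] P0: load  L1 | P0:S(70), P1:S(70) | bus: BusRd
[21] P0: store L0 := 13 | P0:M(13), P1:I | bus: BusRdX
[22] P1: load  L3 | P0:I, P1:M(33) | bus: none
[23] P1: load  L2 | P0:I, P1:E(90) | bus: none
[24] P0: store L5 := 96 | P0:M(96), P1:I | bus: BusUpgr,Flush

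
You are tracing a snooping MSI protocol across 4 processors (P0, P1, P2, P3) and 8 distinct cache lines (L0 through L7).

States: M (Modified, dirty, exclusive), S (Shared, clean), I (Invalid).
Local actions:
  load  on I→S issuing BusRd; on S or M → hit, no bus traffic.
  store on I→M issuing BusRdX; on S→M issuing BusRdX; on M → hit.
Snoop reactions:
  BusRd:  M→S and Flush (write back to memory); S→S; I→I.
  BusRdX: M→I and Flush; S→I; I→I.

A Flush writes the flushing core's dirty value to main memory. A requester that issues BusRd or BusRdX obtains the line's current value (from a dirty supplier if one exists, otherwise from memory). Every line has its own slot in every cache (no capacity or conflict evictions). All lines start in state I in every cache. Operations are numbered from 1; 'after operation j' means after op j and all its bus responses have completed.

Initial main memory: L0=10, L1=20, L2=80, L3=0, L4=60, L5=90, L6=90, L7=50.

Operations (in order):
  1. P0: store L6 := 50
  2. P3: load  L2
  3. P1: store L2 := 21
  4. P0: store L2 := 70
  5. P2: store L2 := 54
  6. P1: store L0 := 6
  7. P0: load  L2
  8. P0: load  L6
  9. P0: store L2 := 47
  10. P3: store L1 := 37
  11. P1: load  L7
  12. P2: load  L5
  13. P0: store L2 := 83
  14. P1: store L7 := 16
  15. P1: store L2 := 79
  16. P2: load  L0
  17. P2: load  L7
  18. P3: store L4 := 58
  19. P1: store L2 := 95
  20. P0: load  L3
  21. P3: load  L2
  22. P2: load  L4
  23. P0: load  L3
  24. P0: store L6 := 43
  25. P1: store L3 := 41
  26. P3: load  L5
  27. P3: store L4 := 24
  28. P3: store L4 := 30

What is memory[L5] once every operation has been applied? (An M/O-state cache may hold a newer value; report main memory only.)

memory[L5] = 90

step 1: P0: store L6 := 50  ⟶  MIII  (L6)  txn=BusRdX  M[L6]=90
step 2: P3: load  L2  ⟶  IIIS  (L2)  txn=BusRd  M[L2]=80
step 3: P1: store L2 := 21  ⟶  IMII  (L2)  txn=BusRdX  M[L2]=80
step 4: P0: store L2 := 70  ⟶  MIII  (L2)  txn=BusRdX+Flush  M[L2]=21
step 5: P2: store L2 := 54  ⟶  IIMI  (L2)  txn=BusRdX+Flush  M[L2]=70
step 6: P1: store L0 := 6  ⟶  IMII  (L0)  txn=BusRdX  M[L0]=10
step 7: P0: load  L2  ⟶  SISI  (L2)  txn=BusRd+Flush  M[L2]=54
step 8: P0: load  L6  ⟶  MIII  (L6)  txn=∅  M[L6]=90
step 9: P0: store L2 := 47  ⟶  MIII  (L2)  txn=BusRdX  M[L2]=54
step 10: P3: store L1 := 37  ⟶  IIIM  (L1)  txn=BusRdX  M[L1]=20
step 11: P1: load  L7  ⟶  ISII  (L7)  txn=BusRd  M[L7]=50
step 12: P2: load  L5  ⟶  IISI  (L5)  txn=BusRd  M[L5]=90
step 13: P0: store L2 := 83  ⟶  MIII  (L2)  txn=∅  M[L2]=54
step 14: P1: store L7 := 16  ⟶  IMII  (L7)  txn=BusRdX  M[L7]=50
step 15: P1: store L2 := 79  ⟶  IMII  (L2)  txn=BusRdX+Flush  M[L2]=83
step 16: P2: load  L0  ⟶  ISSI  (L0)  txn=BusRd+Flush  M[L0]=6
step 17: P2: load  L7  ⟶  ISSI  (L7)  txn=BusRd+Flush  M[L7]=16
step 18: P3: store L4 := 58  ⟶  IIIM  (L4)  txn=BusRdX  M[L4]=60
step 19: P1: store L2 := 95  ⟶  IMII  (L2)  txn=∅  M[L2]=83
step 20: P0: load  L3  ⟶  SIII  (L3)  txn=BusRd  M[L3]=0
step 21: P3: load  L2  ⟶  ISIS  (L2)  txn=BusRd+Flush  M[L2]=95
step 22: P2: load  L4  ⟶  IISS  (L4)  txn=BusRd+Flush  M[L4]=58
step 23: P0: load  L3  ⟶  SIII  (L3)  txn=∅  M[L3]=0
step 24: P0: store L6 := 43  ⟶  MIII  (L6)  txn=∅  M[L6]=90
step 25: P1: store L3 := 41  ⟶  IMII  (L3)  txn=BusRdX  M[L3]=0
step 26: P3: load  L5  ⟶  IISS  (L5)  txn=BusRd  M[L5]=90
step 27: P3: store L4 := 24  ⟶  IIIM  (L4)  txn=BusRdX  M[L4]=58
step 28: P3: store L4 := 30  ⟶  IIIM  (L4)  txn=∅  M[L4]=58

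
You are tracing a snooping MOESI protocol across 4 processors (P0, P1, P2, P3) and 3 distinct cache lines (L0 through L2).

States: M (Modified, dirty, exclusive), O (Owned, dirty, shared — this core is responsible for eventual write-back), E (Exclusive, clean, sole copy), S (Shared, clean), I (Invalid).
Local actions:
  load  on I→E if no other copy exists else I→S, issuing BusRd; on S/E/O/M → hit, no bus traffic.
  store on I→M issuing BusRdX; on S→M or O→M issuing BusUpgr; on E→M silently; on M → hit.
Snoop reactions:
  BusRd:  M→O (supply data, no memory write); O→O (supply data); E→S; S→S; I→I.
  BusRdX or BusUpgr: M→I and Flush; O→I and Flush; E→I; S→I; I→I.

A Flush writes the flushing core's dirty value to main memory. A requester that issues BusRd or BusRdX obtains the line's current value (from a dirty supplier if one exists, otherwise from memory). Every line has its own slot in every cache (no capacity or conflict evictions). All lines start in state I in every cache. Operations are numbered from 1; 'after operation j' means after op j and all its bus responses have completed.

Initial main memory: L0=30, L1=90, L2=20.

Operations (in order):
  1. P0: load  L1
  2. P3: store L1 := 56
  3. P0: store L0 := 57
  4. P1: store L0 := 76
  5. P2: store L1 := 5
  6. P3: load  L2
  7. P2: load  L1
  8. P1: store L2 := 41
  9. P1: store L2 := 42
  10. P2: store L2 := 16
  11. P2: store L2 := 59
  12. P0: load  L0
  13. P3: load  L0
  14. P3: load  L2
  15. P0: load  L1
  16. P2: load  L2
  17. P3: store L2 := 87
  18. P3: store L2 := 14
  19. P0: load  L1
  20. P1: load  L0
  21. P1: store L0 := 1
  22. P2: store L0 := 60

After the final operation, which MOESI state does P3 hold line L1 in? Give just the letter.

state = I

  op1 P0: load  L1 → E/I/I/I on L1; bus BusRd; mem=90
  op2 P3: store L1 := 56 → I/I/I/M on L1; bus BusRdX; mem=90
  op3 P0: store L0 := 57 → M/I/I/I on L0; bus BusRdX; mem=30
  op4 P1: store L0 := 76 → I/M/I/I on L0; bus BusRdX Flush; mem=57
  op5 P2: store L1 := 5 → I/I/M/I on L1; bus BusRdX Flush; mem=56
  op6 P3: load  L2 → I/I/I/E on L2; bus BusRd; mem=20
  op7 P2: load  L1 → I/I/M/I on L1; bus (none); mem=56
  op8 P1: store L2 := 41 → I/M/I/I on L2; bus BusRdX; mem=20
  op9 P1: store L2 := 42 → I/M/I/I on L2; bus (none); mem=20
  op10 P2: store L2 := 16 → I/I/M/I on L2; bus BusRdX Flush; mem=42
  op11 P2: store L2 := 59 → I/I/M/I on L2; bus (none); mem=42
  op12 P0: load  L0 → S/O/I/I on L0; bus BusRd; mem=57
  op13 P3: load  L0 → S/O/I/S on L0; bus BusRd; mem=57
  op14 P3: load  L2 → I/I/O/S on L2; bus BusRd; mem=42
  op15 P0: load  L1 → S/I/O/I on L1; bus BusRd; mem=56
  op16 P2: load  L2 → I/I/O/S on L2; bus (none); mem=42
  op17 P3: store L2 := 87 → I/I/I/M on L2; bus BusUpgr Flush; mem=59
  op18 P3: store L2 := 14 → I/I/I/M on L2; bus (none); mem=59
  op19 P0: load  L1 → S/I/O/I on L1; bus (none); mem=56
  op20 P1: load  L0 → S/O/I/S on L0; bus (none); mem=57
  op21 P1: store L0 := 1 → I/M/I/I on L0; bus BusUpgr; mem=57
  op22 P2: store L0 := 60 → I/I/M/I on L0; bus BusRdX Flush; mem=1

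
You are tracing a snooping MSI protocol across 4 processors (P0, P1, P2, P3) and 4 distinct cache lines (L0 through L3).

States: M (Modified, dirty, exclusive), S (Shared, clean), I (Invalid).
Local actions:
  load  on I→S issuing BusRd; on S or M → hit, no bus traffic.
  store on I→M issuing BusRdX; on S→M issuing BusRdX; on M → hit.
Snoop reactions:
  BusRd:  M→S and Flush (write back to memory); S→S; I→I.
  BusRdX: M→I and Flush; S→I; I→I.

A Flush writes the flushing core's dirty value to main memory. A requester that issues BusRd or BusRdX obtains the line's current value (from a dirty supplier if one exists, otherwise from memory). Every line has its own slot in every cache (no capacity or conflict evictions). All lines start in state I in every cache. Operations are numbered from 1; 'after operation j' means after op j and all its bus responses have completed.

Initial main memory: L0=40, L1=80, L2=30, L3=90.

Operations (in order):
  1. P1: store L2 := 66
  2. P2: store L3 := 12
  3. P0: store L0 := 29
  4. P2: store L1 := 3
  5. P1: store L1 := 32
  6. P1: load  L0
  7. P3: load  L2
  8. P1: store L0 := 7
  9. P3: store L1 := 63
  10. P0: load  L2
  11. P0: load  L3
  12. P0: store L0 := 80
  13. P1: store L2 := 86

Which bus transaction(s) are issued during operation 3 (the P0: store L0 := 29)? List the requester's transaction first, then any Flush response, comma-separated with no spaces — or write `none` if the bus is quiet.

step 1: P1: store L2 := 66  ⟶  IMII  (L2)  txn=BusRdX  M[L2]=30
step 2: P2: store L3 := 12  ⟶  IIMI  (L3)  txn=BusRdX  M[L3]=90
step 3: P0: store L0 := 29  ⟶  MIII  (L0)  txn=BusRdX  M[L0]=40
step 4: P2: store L1 := 3  ⟶  IIMI  (L1)  txn=BusRdX  M[L1]=80
step 5: P1: store L1 := 32  ⟶  IMII  (L1)  txn=BusRdX+Flush  M[L1]=3
step 6: P1: load  L0  ⟶  SSII  (L0)  txn=BusRd+Flush  M[L0]=29
step 7: P3: load  L2  ⟶  ISIS  (L2)  txn=BusRd+Flush  M[L2]=66
step 8: P1: store L0 := 7  ⟶  IMII  (L0)  txn=BusRdX  M[L0]=29
step 9: P3: store L1 := 63  ⟶  IIIM  (L1)  txn=BusRdX+Flush  M[L1]=32
step 10: P0: load  L2  ⟶  SSIS  (L2)  txn=BusRd  M[L2]=66
step 11: P0: load  L3  ⟶  SISI  (L3)  txn=BusRd+Flush  M[L3]=12
step 12: P0: store L0 := 80  ⟶  MIII  (L0)  txn=BusRdX+Flush  M[L0]=7
step 13: P1: store L2 := 86  ⟶  IMII  (L2)  txn=BusRdX  M[L2]=66

bus = BusRdX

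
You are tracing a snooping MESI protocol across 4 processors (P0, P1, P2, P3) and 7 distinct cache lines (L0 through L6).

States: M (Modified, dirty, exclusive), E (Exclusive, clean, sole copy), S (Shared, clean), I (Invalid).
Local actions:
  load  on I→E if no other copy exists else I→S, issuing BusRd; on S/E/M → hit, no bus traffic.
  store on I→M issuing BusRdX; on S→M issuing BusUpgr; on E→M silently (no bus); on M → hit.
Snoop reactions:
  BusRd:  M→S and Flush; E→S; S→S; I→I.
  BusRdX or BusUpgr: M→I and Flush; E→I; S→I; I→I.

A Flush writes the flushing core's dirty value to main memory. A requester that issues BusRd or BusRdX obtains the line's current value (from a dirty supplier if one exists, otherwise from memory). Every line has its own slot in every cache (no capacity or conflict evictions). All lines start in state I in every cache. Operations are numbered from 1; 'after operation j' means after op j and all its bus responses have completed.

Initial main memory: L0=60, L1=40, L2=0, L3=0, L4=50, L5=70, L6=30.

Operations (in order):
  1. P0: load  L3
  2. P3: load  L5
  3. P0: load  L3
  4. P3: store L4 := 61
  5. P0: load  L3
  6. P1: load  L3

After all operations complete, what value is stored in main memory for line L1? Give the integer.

1. P0: load  L3  bus=[BusRd]  L3: P0=E P1=I P2=I P3=I  mem[L3]=0
2. P3: load  L5  bus=[BusRd]  L5: P0=I P1=I P2=I P3=E  mem[L5]=70
3. P0: load  L3  bus=[-]  L3: P0=E P1=I P2=I P3=I  mem[L3]=0
4. P3: store L4 := 61  bus=[BusRdX]  L4: P0=I P1=I P2=I P3=M  mem[L4]=50
5. P0: load  L3  bus=[-]  L3: P0=E P1=I P2=I P3=I  mem[L3]=0
6. P1: load  L3  bus=[BusRd]  L3: P0=S P1=S P2=I P3=I  mem[L3]=0

memory[L1] = 40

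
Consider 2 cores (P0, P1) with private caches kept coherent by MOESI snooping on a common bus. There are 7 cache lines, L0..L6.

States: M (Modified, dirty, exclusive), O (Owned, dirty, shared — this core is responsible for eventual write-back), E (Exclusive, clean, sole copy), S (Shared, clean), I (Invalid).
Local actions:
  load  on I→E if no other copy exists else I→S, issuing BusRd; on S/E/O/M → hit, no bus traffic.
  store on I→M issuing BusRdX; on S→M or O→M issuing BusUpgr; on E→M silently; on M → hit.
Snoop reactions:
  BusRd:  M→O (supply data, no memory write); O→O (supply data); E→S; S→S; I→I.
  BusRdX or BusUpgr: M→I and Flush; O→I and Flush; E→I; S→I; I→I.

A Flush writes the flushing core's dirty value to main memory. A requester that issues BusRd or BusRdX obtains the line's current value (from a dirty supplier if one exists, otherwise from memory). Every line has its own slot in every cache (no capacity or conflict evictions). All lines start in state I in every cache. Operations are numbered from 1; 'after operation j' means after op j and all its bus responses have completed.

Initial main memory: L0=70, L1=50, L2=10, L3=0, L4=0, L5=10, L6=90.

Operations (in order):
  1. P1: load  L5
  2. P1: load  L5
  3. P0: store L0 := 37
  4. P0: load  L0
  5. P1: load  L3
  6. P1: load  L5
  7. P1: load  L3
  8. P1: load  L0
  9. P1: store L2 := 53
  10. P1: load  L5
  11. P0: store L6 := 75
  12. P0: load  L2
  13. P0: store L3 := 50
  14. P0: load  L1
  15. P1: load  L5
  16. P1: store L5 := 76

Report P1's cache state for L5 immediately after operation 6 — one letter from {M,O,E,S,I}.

state = E

  op1 P1: load  L5 → I/E on L5; bus BusRd; mem=10
  op2 P1: load  L5 → I/E on L5; bus (none); mem=10
  op3 P0: store L0 := 37 → M/I on L0; bus BusRdX; mem=70
  op4 P0: load  L0 → M/I on L0; bus (none); mem=70
  op5 P1: load  L3 → I/E on L3; bus BusRd; mem=0
  op6 P1: load  L5 → I/E on L5; bus (none); mem=10
  op7 P1: load  L3 → I/E on L3; bus (none); mem=0
  op8 P1: load  L0 → O/S on L0; bus BusRd; mem=70
  op9 P1: store L2 := 53 → I/M on L2; bus BusRdX; mem=10
  op10 P1: load  L5 → I/E on L5; bus (none); mem=10
  op11 P0: store L6 := 75 → M/I on L6; bus BusRdX; mem=90
  op12 P0: load  L2 → S/O on L2; bus BusRd; mem=10
  op13 P0: store L3 := 50 → M/I on L3; bus BusRdX; mem=0
  op14 P0: load  L1 → E/I on L1; bus BusRd; mem=50
  op15 P1: load  L5 → I/E on L5; bus (none); mem=10
  op16 P1: store L5 := 76 → I/M on L5; bus (none); mem=10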